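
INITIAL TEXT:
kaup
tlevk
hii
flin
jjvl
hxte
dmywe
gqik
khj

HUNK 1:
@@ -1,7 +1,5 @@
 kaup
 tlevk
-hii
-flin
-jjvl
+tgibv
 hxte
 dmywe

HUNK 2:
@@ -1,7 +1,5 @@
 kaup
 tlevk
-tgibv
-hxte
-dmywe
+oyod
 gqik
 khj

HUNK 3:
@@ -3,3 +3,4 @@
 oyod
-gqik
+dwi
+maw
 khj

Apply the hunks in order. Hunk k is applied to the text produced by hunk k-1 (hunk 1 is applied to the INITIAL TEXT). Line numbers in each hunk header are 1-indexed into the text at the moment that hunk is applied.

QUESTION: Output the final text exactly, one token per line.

Hunk 1: at line 1 remove [hii,flin,jjvl] add [tgibv] -> 7 lines: kaup tlevk tgibv hxte dmywe gqik khj
Hunk 2: at line 1 remove [tgibv,hxte,dmywe] add [oyod] -> 5 lines: kaup tlevk oyod gqik khj
Hunk 3: at line 3 remove [gqik] add [dwi,maw] -> 6 lines: kaup tlevk oyod dwi maw khj

Answer: kaup
tlevk
oyod
dwi
maw
khj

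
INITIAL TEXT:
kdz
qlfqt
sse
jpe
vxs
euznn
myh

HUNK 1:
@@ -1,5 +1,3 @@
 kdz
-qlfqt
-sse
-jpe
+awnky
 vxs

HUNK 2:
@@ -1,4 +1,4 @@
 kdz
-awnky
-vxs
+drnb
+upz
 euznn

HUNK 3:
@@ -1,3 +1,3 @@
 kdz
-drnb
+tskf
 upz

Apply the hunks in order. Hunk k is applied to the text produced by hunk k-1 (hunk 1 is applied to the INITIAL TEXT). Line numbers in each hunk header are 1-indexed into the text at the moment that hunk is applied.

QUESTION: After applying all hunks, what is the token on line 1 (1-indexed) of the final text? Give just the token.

Hunk 1: at line 1 remove [qlfqt,sse,jpe] add [awnky] -> 5 lines: kdz awnky vxs euznn myh
Hunk 2: at line 1 remove [awnky,vxs] add [drnb,upz] -> 5 lines: kdz drnb upz euznn myh
Hunk 3: at line 1 remove [drnb] add [tskf] -> 5 lines: kdz tskf upz euznn myh
Final line 1: kdz

Answer: kdz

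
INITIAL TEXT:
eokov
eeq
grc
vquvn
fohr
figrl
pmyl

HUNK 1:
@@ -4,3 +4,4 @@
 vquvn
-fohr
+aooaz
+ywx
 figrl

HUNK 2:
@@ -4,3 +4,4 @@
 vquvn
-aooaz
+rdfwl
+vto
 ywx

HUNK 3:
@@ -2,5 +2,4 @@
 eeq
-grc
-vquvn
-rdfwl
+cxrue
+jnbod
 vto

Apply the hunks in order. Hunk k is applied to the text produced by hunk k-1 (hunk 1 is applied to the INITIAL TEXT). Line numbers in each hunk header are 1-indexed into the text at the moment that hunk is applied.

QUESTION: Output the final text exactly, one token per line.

Hunk 1: at line 4 remove [fohr] add [aooaz,ywx] -> 8 lines: eokov eeq grc vquvn aooaz ywx figrl pmyl
Hunk 2: at line 4 remove [aooaz] add [rdfwl,vto] -> 9 lines: eokov eeq grc vquvn rdfwl vto ywx figrl pmyl
Hunk 3: at line 2 remove [grc,vquvn,rdfwl] add [cxrue,jnbod] -> 8 lines: eokov eeq cxrue jnbod vto ywx figrl pmyl

Answer: eokov
eeq
cxrue
jnbod
vto
ywx
figrl
pmyl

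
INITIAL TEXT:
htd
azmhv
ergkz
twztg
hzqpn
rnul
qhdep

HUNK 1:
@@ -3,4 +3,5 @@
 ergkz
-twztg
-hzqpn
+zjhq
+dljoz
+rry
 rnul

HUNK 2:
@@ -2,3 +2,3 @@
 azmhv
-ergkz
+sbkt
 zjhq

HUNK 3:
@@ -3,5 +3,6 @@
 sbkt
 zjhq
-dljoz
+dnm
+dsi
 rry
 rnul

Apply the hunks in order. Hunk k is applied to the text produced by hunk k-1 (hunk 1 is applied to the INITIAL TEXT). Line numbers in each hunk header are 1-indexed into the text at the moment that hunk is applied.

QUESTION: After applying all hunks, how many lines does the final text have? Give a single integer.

Hunk 1: at line 3 remove [twztg,hzqpn] add [zjhq,dljoz,rry] -> 8 lines: htd azmhv ergkz zjhq dljoz rry rnul qhdep
Hunk 2: at line 2 remove [ergkz] add [sbkt] -> 8 lines: htd azmhv sbkt zjhq dljoz rry rnul qhdep
Hunk 3: at line 3 remove [dljoz] add [dnm,dsi] -> 9 lines: htd azmhv sbkt zjhq dnm dsi rry rnul qhdep
Final line count: 9

Answer: 9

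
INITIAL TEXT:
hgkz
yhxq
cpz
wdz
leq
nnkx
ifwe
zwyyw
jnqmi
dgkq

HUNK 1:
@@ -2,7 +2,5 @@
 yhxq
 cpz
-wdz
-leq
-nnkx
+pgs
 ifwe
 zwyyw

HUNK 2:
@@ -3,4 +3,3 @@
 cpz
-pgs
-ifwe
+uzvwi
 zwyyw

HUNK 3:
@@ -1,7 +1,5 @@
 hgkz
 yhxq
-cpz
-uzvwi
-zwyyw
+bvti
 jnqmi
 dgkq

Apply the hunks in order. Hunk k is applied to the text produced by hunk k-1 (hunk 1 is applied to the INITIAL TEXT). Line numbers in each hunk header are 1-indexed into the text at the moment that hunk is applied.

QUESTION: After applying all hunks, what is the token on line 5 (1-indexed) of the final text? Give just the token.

Answer: dgkq

Derivation:
Hunk 1: at line 2 remove [wdz,leq,nnkx] add [pgs] -> 8 lines: hgkz yhxq cpz pgs ifwe zwyyw jnqmi dgkq
Hunk 2: at line 3 remove [pgs,ifwe] add [uzvwi] -> 7 lines: hgkz yhxq cpz uzvwi zwyyw jnqmi dgkq
Hunk 3: at line 1 remove [cpz,uzvwi,zwyyw] add [bvti] -> 5 lines: hgkz yhxq bvti jnqmi dgkq
Final line 5: dgkq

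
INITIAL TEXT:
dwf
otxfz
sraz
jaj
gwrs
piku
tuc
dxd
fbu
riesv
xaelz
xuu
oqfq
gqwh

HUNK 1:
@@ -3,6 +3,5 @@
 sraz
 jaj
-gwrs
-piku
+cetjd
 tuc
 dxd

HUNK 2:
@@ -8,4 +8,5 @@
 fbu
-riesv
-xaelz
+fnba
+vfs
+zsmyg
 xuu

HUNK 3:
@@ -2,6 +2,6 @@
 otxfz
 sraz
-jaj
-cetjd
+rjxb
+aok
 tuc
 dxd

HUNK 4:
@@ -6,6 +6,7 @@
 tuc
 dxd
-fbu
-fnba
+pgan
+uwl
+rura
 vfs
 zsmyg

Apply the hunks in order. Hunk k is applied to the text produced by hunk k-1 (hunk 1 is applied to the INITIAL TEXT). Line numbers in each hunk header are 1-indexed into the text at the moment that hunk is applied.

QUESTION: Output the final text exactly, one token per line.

Answer: dwf
otxfz
sraz
rjxb
aok
tuc
dxd
pgan
uwl
rura
vfs
zsmyg
xuu
oqfq
gqwh

Derivation:
Hunk 1: at line 3 remove [gwrs,piku] add [cetjd] -> 13 lines: dwf otxfz sraz jaj cetjd tuc dxd fbu riesv xaelz xuu oqfq gqwh
Hunk 2: at line 8 remove [riesv,xaelz] add [fnba,vfs,zsmyg] -> 14 lines: dwf otxfz sraz jaj cetjd tuc dxd fbu fnba vfs zsmyg xuu oqfq gqwh
Hunk 3: at line 2 remove [jaj,cetjd] add [rjxb,aok] -> 14 lines: dwf otxfz sraz rjxb aok tuc dxd fbu fnba vfs zsmyg xuu oqfq gqwh
Hunk 4: at line 6 remove [fbu,fnba] add [pgan,uwl,rura] -> 15 lines: dwf otxfz sraz rjxb aok tuc dxd pgan uwl rura vfs zsmyg xuu oqfq gqwh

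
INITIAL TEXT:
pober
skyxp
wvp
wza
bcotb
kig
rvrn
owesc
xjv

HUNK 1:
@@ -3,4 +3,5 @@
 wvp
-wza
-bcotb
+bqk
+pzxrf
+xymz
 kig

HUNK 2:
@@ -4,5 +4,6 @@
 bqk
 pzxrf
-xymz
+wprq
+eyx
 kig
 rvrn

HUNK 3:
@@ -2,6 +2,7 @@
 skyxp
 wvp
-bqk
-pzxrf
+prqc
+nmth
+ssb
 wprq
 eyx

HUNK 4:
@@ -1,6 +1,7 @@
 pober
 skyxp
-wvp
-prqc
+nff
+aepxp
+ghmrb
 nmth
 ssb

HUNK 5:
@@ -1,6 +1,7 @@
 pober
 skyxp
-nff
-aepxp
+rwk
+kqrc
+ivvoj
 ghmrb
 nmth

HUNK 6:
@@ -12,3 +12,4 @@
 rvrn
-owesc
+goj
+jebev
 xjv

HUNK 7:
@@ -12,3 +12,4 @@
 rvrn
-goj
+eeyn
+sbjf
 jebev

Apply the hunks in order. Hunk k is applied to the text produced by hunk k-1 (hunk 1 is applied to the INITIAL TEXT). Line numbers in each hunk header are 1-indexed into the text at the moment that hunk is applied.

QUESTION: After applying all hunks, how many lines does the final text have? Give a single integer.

Hunk 1: at line 3 remove [wza,bcotb] add [bqk,pzxrf,xymz] -> 10 lines: pober skyxp wvp bqk pzxrf xymz kig rvrn owesc xjv
Hunk 2: at line 4 remove [xymz] add [wprq,eyx] -> 11 lines: pober skyxp wvp bqk pzxrf wprq eyx kig rvrn owesc xjv
Hunk 3: at line 2 remove [bqk,pzxrf] add [prqc,nmth,ssb] -> 12 lines: pober skyxp wvp prqc nmth ssb wprq eyx kig rvrn owesc xjv
Hunk 4: at line 1 remove [wvp,prqc] add [nff,aepxp,ghmrb] -> 13 lines: pober skyxp nff aepxp ghmrb nmth ssb wprq eyx kig rvrn owesc xjv
Hunk 5: at line 1 remove [nff,aepxp] add [rwk,kqrc,ivvoj] -> 14 lines: pober skyxp rwk kqrc ivvoj ghmrb nmth ssb wprq eyx kig rvrn owesc xjv
Hunk 6: at line 12 remove [owesc] add [goj,jebev] -> 15 lines: pober skyxp rwk kqrc ivvoj ghmrb nmth ssb wprq eyx kig rvrn goj jebev xjv
Hunk 7: at line 12 remove [goj] add [eeyn,sbjf] -> 16 lines: pober skyxp rwk kqrc ivvoj ghmrb nmth ssb wprq eyx kig rvrn eeyn sbjf jebev xjv
Final line count: 16

Answer: 16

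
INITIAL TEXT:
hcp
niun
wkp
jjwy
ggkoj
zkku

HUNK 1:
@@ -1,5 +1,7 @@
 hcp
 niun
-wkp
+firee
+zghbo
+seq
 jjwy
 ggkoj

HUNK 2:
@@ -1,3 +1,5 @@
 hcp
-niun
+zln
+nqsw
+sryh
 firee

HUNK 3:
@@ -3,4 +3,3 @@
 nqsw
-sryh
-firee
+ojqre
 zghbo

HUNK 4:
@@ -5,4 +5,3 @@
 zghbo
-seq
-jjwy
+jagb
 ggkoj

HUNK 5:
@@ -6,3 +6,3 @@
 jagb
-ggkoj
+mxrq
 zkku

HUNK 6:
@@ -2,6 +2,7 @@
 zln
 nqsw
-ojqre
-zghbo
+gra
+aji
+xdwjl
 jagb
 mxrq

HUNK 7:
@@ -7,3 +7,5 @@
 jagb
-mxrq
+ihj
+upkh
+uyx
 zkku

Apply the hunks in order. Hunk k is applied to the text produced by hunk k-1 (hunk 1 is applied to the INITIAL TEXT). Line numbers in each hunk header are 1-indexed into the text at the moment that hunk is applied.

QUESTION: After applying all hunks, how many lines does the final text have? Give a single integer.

Answer: 11

Derivation:
Hunk 1: at line 1 remove [wkp] add [firee,zghbo,seq] -> 8 lines: hcp niun firee zghbo seq jjwy ggkoj zkku
Hunk 2: at line 1 remove [niun] add [zln,nqsw,sryh] -> 10 lines: hcp zln nqsw sryh firee zghbo seq jjwy ggkoj zkku
Hunk 3: at line 3 remove [sryh,firee] add [ojqre] -> 9 lines: hcp zln nqsw ojqre zghbo seq jjwy ggkoj zkku
Hunk 4: at line 5 remove [seq,jjwy] add [jagb] -> 8 lines: hcp zln nqsw ojqre zghbo jagb ggkoj zkku
Hunk 5: at line 6 remove [ggkoj] add [mxrq] -> 8 lines: hcp zln nqsw ojqre zghbo jagb mxrq zkku
Hunk 6: at line 2 remove [ojqre,zghbo] add [gra,aji,xdwjl] -> 9 lines: hcp zln nqsw gra aji xdwjl jagb mxrq zkku
Hunk 7: at line 7 remove [mxrq] add [ihj,upkh,uyx] -> 11 lines: hcp zln nqsw gra aji xdwjl jagb ihj upkh uyx zkku
Final line count: 11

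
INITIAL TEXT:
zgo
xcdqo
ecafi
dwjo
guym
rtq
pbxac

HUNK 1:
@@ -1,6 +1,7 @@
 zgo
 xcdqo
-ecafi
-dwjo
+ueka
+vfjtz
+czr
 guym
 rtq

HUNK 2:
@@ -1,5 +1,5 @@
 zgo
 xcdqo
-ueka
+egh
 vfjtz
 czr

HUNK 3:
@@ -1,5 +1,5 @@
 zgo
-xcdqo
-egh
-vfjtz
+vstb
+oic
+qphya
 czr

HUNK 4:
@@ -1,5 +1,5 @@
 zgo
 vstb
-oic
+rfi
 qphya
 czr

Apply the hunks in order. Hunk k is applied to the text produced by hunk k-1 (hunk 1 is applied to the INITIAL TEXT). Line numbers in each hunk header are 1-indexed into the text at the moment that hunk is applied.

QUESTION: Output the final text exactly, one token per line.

Answer: zgo
vstb
rfi
qphya
czr
guym
rtq
pbxac

Derivation:
Hunk 1: at line 1 remove [ecafi,dwjo] add [ueka,vfjtz,czr] -> 8 lines: zgo xcdqo ueka vfjtz czr guym rtq pbxac
Hunk 2: at line 1 remove [ueka] add [egh] -> 8 lines: zgo xcdqo egh vfjtz czr guym rtq pbxac
Hunk 3: at line 1 remove [xcdqo,egh,vfjtz] add [vstb,oic,qphya] -> 8 lines: zgo vstb oic qphya czr guym rtq pbxac
Hunk 4: at line 1 remove [oic] add [rfi] -> 8 lines: zgo vstb rfi qphya czr guym rtq pbxac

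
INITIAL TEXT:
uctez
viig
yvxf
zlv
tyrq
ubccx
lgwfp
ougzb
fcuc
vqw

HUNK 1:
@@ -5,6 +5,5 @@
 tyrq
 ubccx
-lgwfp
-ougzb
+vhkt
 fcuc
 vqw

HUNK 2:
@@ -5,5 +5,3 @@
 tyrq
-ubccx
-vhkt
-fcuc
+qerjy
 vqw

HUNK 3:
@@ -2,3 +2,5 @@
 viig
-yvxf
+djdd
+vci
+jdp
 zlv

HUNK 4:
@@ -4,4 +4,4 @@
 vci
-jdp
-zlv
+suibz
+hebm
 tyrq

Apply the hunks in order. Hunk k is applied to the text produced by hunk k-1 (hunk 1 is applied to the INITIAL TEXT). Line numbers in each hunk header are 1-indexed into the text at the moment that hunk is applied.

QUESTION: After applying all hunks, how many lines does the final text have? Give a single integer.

Answer: 9

Derivation:
Hunk 1: at line 5 remove [lgwfp,ougzb] add [vhkt] -> 9 lines: uctez viig yvxf zlv tyrq ubccx vhkt fcuc vqw
Hunk 2: at line 5 remove [ubccx,vhkt,fcuc] add [qerjy] -> 7 lines: uctez viig yvxf zlv tyrq qerjy vqw
Hunk 3: at line 2 remove [yvxf] add [djdd,vci,jdp] -> 9 lines: uctez viig djdd vci jdp zlv tyrq qerjy vqw
Hunk 4: at line 4 remove [jdp,zlv] add [suibz,hebm] -> 9 lines: uctez viig djdd vci suibz hebm tyrq qerjy vqw
Final line count: 9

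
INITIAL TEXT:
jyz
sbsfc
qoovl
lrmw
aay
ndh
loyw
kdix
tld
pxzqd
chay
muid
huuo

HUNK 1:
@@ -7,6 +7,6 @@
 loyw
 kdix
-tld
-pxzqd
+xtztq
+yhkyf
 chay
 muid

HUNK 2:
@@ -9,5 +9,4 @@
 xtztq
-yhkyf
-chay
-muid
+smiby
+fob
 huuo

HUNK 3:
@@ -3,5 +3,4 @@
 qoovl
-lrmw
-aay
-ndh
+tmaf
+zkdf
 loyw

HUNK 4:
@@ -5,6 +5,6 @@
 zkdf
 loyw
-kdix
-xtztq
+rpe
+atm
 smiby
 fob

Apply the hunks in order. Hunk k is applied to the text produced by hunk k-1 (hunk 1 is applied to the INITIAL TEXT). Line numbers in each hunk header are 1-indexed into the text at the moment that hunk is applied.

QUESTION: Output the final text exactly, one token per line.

Answer: jyz
sbsfc
qoovl
tmaf
zkdf
loyw
rpe
atm
smiby
fob
huuo

Derivation:
Hunk 1: at line 7 remove [tld,pxzqd] add [xtztq,yhkyf] -> 13 lines: jyz sbsfc qoovl lrmw aay ndh loyw kdix xtztq yhkyf chay muid huuo
Hunk 2: at line 9 remove [yhkyf,chay,muid] add [smiby,fob] -> 12 lines: jyz sbsfc qoovl lrmw aay ndh loyw kdix xtztq smiby fob huuo
Hunk 3: at line 3 remove [lrmw,aay,ndh] add [tmaf,zkdf] -> 11 lines: jyz sbsfc qoovl tmaf zkdf loyw kdix xtztq smiby fob huuo
Hunk 4: at line 5 remove [kdix,xtztq] add [rpe,atm] -> 11 lines: jyz sbsfc qoovl tmaf zkdf loyw rpe atm smiby fob huuo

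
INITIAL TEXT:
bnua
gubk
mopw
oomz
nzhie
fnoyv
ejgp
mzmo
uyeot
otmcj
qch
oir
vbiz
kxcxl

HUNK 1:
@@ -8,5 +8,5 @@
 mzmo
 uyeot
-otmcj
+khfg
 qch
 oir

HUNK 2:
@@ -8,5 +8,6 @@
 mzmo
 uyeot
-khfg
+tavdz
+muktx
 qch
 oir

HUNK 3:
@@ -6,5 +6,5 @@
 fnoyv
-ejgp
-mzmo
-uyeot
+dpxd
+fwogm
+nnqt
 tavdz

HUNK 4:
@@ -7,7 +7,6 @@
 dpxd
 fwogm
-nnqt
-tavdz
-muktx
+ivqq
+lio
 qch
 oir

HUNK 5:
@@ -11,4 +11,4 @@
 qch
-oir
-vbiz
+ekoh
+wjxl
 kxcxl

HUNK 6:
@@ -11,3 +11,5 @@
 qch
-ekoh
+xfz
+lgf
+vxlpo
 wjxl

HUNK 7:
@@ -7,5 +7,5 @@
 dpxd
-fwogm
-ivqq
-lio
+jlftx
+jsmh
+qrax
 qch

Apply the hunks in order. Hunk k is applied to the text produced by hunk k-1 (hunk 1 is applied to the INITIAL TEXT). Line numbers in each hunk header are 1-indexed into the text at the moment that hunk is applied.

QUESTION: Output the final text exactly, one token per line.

Hunk 1: at line 8 remove [otmcj] add [khfg] -> 14 lines: bnua gubk mopw oomz nzhie fnoyv ejgp mzmo uyeot khfg qch oir vbiz kxcxl
Hunk 2: at line 8 remove [khfg] add [tavdz,muktx] -> 15 lines: bnua gubk mopw oomz nzhie fnoyv ejgp mzmo uyeot tavdz muktx qch oir vbiz kxcxl
Hunk 3: at line 6 remove [ejgp,mzmo,uyeot] add [dpxd,fwogm,nnqt] -> 15 lines: bnua gubk mopw oomz nzhie fnoyv dpxd fwogm nnqt tavdz muktx qch oir vbiz kxcxl
Hunk 4: at line 7 remove [nnqt,tavdz,muktx] add [ivqq,lio] -> 14 lines: bnua gubk mopw oomz nzhie fnoyv dpxd fwogm ivqq lio qch oir vbiz kxcxl
Hunk 5: at line 11 remove [oir,vbiz] add [ekoh,wjxl] -> 14 lines: bnua gubk mopw oomz nzhie fnoyv dpxd fwogm ivqq lio qch ekoh wjxl kxcxl
Hunk 6: at line 11 remove [ekoh] add [xfz,lgf,vxlpo] -> 16 lines: bnua gubk mopw oomz nzhie fnoyv dpxd fwogm ivqq lio qch xfz lgf vxlpo wjxl kxcxl
Hunk 7: at line 7 remove [fwogm,ivqq,lio] add [jlftx,jsmh,qrax] -> 16 lines: bnua gubk mopw oomz nzhie fnoyv dpxd jlftx jsmh qrax qch xfz lgf vxlpo wjxl kxcxl

Answer: bnua
gubk
mopw
oomz
nzhie
fnoyv
dpxd
jlftx
jsmh
qrax
qch
xfz
lgf
vxlpo
wjxl
kxcxl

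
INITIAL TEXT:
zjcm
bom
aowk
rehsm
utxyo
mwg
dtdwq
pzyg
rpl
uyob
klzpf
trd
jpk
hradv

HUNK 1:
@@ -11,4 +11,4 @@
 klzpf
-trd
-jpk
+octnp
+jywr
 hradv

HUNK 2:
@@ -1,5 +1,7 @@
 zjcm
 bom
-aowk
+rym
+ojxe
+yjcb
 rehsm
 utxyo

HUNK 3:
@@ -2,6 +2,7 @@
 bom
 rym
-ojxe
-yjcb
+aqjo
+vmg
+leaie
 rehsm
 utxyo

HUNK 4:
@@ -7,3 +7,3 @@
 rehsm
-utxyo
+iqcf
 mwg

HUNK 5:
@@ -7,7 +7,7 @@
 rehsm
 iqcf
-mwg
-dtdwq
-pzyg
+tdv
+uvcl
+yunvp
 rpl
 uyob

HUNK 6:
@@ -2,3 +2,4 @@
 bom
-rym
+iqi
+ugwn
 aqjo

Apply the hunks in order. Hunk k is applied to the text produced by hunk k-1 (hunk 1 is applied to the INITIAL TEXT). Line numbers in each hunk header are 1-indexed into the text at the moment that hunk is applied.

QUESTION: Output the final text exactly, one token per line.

Hunk 1: at line 11 remove [trd,jpk] add [octnp,jywr] -> 14 lines: zjcm bom aowk rehsm utxyo mwg dtdwq pzyg rpl uyob klzpf octnp jywr hradv
Hunk 2: at line 1 remove [aowk] add [rym,ojxe,yjcb] -> 16 lines: zjcm bom rym ojxe yjcb rehsm utxyo mwg dtdwq pzyg rpl uyob klzpf octnp jywr hradv
Hunk 3: at line 2 remove [ojxe,yjcb] add [aqjo,vmg,leaie] -> 17 lines: zjcm bom rym aqjo vmg leaie rehsm utxyo mwg dtdwq pzyg rpl uyob klzpf octnp jywr hradv
Hunk 4: at line 7 remove [utxyo] add [iqcf] -> 17 lines: zjcm bom rym aqjo vmg leaie rehsm iqcf mwg dtdwq pzyg rpl uyob klzpf octnp jywr hradv
Hunk 5: at line 7 remove [mwg,dtdwq,pzyg] add [tdv,uvcl,yunvp] -> 17 lines: zjcm bom rym aqjo vmg leaie rehsm iqcf tdv uvcl yunvp rpl uyob klzpf octnp jywr hradv
Hunk 6: at line 2 remove [rym] add [iqi,ugwn] -> 18 lines: zjcm bom iqi ugwn aqjo vmg leaie rehsm iqcf tdv uvcl yunvp rpl uyob klzpf octnp jywr hradv

Answer: zjcm
bom
iqi
ugwn
aqjo
vmg
leaie
rehsm
iqcf
tdv
uvcl
yunvp
rpl
uyob
klzpf
octnp
jywr
hradv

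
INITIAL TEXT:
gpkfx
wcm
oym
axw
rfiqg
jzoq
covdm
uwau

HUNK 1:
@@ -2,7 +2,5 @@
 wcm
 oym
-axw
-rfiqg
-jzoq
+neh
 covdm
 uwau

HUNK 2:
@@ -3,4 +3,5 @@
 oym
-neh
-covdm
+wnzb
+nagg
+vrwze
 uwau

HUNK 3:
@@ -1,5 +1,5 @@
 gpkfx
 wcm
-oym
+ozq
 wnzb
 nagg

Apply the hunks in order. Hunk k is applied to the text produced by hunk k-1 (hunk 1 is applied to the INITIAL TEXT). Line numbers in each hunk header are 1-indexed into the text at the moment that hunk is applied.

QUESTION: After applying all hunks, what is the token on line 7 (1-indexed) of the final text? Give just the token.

Answer: uwau

Derivation:
Hunk 1: at line 2 remove [axw,rfiqg,jzoq] add [neh] -> 6 lines: gpkfx wcm oym neh covdm uwau
Hunk 2: at line 3 remove [neh,covdm] add [wnzb,nagg,vrwze] -> 7 lines: gpkfx wcm oym wnzb nagg vrwze uwau
Hunk 3: at line 1 remove [oym] add [ozq] -> 7 lines: gpkfx wcm ozq wnzb nagg vrwze uwau
Final line 7: uwau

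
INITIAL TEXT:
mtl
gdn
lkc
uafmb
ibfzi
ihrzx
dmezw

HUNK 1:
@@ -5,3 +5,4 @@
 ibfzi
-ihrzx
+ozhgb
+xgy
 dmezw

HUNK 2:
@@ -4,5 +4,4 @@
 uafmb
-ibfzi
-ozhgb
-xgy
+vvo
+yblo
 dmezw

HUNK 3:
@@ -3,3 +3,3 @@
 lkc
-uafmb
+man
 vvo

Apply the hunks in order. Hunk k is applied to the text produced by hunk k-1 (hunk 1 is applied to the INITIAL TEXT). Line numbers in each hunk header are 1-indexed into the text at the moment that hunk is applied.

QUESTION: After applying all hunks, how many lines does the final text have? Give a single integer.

Hunk 1: at line 5 remove [ihrzx] add [ozhgb,xgy] -> 8 lines: mtl gdn lkc uafmb ibfzi ozhgb xgy dmezw
Hunk 2: at line 4 remove [ibfzi,ozhgb,xgy] add [vvo,yblo] -> 7 lines: mtl gdn lkc uafmb vvo yblo dmezw
Hunk 3: at line 3 remove [uafmb] add [man] -> 7 lines: mtl gdn lkc man vvo yblo dmezw
Final line count: 7

Answer: 7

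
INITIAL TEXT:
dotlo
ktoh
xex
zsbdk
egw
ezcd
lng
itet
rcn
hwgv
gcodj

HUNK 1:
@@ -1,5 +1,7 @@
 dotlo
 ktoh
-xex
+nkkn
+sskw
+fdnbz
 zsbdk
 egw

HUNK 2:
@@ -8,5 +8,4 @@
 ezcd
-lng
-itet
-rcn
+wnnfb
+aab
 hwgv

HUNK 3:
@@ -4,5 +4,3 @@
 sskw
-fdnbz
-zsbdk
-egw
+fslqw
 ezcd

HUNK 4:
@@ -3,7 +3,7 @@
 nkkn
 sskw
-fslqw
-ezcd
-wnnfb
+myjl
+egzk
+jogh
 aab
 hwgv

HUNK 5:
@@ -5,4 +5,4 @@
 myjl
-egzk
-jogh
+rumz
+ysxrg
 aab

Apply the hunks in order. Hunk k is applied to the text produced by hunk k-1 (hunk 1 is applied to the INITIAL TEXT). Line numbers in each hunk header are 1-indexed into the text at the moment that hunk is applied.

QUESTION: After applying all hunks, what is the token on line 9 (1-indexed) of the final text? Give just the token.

Answer: hwgv

Derivation:
Hunk 1: at line 1 remove [xex] add [nkkn,sskw,fdnbz] -> 13 lines: dotlo ktoh nkkn sskw fdnbz zsbdk egw ezcd lng itet rcn hwgv gcodj
Hunk 2: at line 8 remove [lng,itet,rcn] add [wnnfb,aab] -> 12 lines: dotlo ktoh nkkn sskw fdnbz zsbdk egw ezcd wnnfb aab hwgv gcodj
Hunk 3: at line 4 remove [fdnbz,zsbdk,egw] add [fslqw] -> 10 lines: dotlo ktoh nkkn sskw fslqw ezcd wnnfb aab hwgv gcodj
Hunk 4: at line 3 remove [fslqw,ezcd,wnnfb] add [myjl,egzk,jogh] -> 10 lines: dotlo ktoh nkkn sskw myjl egzk jogh aab hwgv gcodj
Hunk 5: at line 5 remove [egzk,jogh] add [rumz,ysxrg] -> 10 lines: dotlo ktoh nkkn sskw myjl rumz ysxrg aab hwgv gcodj
Final line 9: hwgv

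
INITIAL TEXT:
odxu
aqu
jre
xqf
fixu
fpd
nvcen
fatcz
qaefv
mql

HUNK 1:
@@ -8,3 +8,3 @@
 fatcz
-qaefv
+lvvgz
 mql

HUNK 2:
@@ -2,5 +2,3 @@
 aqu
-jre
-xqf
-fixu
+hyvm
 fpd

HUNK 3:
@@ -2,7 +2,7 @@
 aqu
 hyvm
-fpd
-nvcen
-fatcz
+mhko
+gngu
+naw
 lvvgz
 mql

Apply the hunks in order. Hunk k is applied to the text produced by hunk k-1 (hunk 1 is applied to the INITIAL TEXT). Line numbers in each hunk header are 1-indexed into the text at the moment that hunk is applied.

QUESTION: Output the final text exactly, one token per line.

Answer: odxu
aqu
hyvm
mhko
gngu
naw
lvvgz
mql

Derivation:
Hunk 1: at line 8 remove [qaefv] add [lvvgz] -> 10 lines: odxu aqu jre xqf fixu fpd nvcen fatcz lvvgz mql
Hunk 2: at line 2 remove [jre,xqf,fixu] add [hyvm] -> 8 lines: odxu aqu hyvm fpd nvcen fatcz lvvgz mql
Hunk 3: at line 2 remove [fpd,nvcen,fatcz] add [mhko,gngu,naw] -> 8 lines: odxu aqu hyvm mhko gngu naw lvvgz mql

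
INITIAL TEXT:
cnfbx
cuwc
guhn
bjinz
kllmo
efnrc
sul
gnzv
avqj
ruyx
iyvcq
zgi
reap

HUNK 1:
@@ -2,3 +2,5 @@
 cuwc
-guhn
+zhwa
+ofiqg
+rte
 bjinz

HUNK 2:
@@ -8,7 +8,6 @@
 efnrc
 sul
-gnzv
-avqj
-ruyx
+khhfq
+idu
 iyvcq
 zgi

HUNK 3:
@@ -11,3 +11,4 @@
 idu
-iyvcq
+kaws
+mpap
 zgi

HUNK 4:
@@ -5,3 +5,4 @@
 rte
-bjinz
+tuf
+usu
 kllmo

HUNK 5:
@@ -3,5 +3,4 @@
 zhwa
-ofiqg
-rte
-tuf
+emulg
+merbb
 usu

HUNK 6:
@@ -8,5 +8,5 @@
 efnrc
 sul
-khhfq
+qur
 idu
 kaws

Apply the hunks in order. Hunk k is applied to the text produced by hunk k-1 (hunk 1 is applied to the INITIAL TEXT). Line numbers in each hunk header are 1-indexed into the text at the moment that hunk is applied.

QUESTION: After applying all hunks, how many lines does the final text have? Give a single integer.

Answer: 15

Derivation:
Hunk 1: at line 2 remove [guhn] add [zhwa,ofiqg,rte] -> 15 lines: cnfbx cuwc zhwa ofiqg rte bjinz kllmo efnrc sul gnzv avqj ruyx iyvcq zgi reap
Hunk 2: at line 8 remove [gnzv,avqj,ruyx] add [khhfq,idu] -> 14 lines: cnfbx cuwc zhwa ofiqg rte bjinz kllmo efnrc sul khhfq idu iyvcq zgi reap
Hunk 3: at line 11 remove [iyvcq] add [kaws,mpap] -> 15 lines: cnfbx cuwc zhwa ofiqg rte bjinz kllmo efnrc sul khhfq idu kaws mpap zgi reap
Hunk 4: at line 5 remove [bjinz] add [tuf,usu] -> 16 lines: cnfbx cuwc zhwa ofiqg rte tuf usu kllmo efnrc sul khhfq idu kaws mpap zgi reap
Hunk 5: at line 3 remove [ofiqg,rte,tuf] add [emulg,merbb] -> 15 lines: cnfbx cuwc zhwa emulg merbb usu kllmo efnrc sul khhfq idu kaws mpap zgi reap
Hunk 6: at line 8 remove [khhfq] add [qur] -> 15 lines: cnfbx cuwc zhwa emulg merbb usu kllmo efnrc sul qur idu kaws mpap zgi reap
Final line count: 15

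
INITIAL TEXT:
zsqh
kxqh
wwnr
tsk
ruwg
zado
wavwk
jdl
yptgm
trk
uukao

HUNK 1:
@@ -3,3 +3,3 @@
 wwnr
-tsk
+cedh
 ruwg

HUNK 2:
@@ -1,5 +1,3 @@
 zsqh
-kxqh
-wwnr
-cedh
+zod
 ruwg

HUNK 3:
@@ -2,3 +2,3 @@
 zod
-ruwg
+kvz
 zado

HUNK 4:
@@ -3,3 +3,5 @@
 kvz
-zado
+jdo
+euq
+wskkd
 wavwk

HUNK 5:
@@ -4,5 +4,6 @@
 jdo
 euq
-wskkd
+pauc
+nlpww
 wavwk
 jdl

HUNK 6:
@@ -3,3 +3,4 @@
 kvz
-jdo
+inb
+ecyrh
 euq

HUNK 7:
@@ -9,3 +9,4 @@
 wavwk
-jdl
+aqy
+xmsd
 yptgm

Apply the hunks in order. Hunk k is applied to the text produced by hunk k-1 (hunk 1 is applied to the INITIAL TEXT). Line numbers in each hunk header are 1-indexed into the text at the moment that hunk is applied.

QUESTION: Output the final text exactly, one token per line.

Hunk 1: at line 3 remove [tsk] add [cedh] -> 11 lines: zsqh kxqh wwnr cedh ruwg zado wavwk jdl yptgm trk uukao
Hunk 2: at line 1 remove [kxqh,wwnr,cedh] add [zod] -> 9 lines: zsqh zod ruwg zado wavwk jdl yptgm trk uukao
Hunk 3: at line 2 remove [ruwg] add [kvz] -> 9 lines: zsqh zod kvz zado wavwk jdl yptgm trk uukao
Hunk 4: at line 3 remove [zado] add [jdo,euq,wskkd] -> 11 lines: zsqh zod kvz jdo euq wskkd wavwk jdl yptgm trk uukao
Hunk 5: at line 4 remove [wskkd] add [pauc,nlpww] -> 12 lines: zsqh zod kvz jdo euq pauc nlpww wavwk jdl yptgm trk uukao
Hunk 6: at line 3 remove [jdo] add [inb,ecyrh] -> 13 lines: zsqh zod kvz inb ecyrh euq pauc nlpww wavwk jdl yptgm trk uukao
Hunk 7: at line 9 remove [jdl] add [aqy,xmsd] -> 14 lines: zsqh zod kvz inb ecyrh euq pauc nlpww wavwk aqy xmsd yptgm trk uukao

Answer: zsqh
zod
kvz
inb
ecyrh
euq
pauc
nlpww
wavwk
aqy
xmsd
yptgm
trk
uukao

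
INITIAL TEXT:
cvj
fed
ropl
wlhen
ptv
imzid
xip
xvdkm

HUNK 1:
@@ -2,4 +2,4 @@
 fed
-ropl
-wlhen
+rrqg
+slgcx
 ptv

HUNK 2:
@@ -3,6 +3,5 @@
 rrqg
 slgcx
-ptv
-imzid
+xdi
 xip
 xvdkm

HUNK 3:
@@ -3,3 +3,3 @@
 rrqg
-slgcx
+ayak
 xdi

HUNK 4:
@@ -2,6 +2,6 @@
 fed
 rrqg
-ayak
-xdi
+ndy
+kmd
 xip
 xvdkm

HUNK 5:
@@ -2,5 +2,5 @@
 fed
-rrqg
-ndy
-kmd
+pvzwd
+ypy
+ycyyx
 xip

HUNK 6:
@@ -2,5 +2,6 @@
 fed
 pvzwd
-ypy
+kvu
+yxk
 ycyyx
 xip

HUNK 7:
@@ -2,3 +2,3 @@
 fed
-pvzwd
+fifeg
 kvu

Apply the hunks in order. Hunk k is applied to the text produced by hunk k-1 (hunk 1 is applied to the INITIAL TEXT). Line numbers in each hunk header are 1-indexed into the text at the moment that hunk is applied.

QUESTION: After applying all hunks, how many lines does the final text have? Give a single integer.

Answer: 8

Derivation:
Hunk 1: at line 2 remove [ropl,wlhen] add [rrqg,slgcx] -> 8 lines: cvj fed rrqg slgcx ptv imzid xip xvdkm
Hunk 2: at line 3 remove [ptv,imzid] add [xdi] -> 7 lines: cvj fed rrqg slgcx xdi xip xvdkm
Hunk 3: at line 3 remove [slgcx] add [ayak] -> 7 lines: cvj fed rrqg ayak xdi xip xvdkm
Hunk 4: at line 2 remove [ayak,xdi] add [ndy,kmd] -> 7 lines: cvj fed rrqg ndy kmd xip xvdkm
Hunk 5: at line 2 remove [rrqg,ndy,kmd] add [pvzwd,ypy,ycyyx] -> 7 lines: cvj fed pvzwd ypy ycyyx xip xvdkm
Hunk 6: at line 2 remove [ypy] add [kvu,yxk] -> 8 lines: cvj fed pvzwd kvu yxk ycyyx xip xvdkm
Hunk 7: at line 2 remove [pvzwd] add [fifeg] -> 8 lines: cvj fed fifeg kvu yxk ycyyx xip xvdkm
Final line count: 8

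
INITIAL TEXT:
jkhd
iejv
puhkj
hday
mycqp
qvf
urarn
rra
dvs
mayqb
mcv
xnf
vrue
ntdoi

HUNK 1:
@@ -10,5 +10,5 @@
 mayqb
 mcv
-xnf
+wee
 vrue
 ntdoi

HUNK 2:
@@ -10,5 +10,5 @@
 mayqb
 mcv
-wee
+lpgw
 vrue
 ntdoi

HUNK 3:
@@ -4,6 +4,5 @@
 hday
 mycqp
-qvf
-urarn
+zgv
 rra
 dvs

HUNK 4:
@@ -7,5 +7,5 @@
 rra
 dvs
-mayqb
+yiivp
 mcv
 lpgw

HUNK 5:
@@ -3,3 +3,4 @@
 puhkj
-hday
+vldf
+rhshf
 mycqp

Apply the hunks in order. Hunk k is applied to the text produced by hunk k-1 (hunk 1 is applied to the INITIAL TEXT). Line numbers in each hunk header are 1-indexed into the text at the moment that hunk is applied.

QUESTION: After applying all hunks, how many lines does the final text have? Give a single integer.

Hunk 1: at line 10 remove [xnf] add [wee] -> 14 lines: jkhd iejv puhkj hday mycqp qvf urarn rra dvs mayqb mcv wee vrue ntdoi
Hunk 2: at line 10 remove [wee] add [lpgw] -> 14 lines: jkhd iejv puhkj hday mycqp qvf urarn rra dvs mayqb mcv lpgw vrue ntdoi
Hunk 3: at line 4 remove [qvf,urarn] add [zgv] -> 13 lines: jkhd iejv puhkj hday mycqp zgv rra dvs mayqb mcv lpgw vrue ntdoi
Hunk 4: at line 7 remove [mayqb] add [yiivp] -> 13 lines: jkhd iejv puhkj hday mycqp zgv rra dvs yiivp mcv lpgw vrue ntdoi
Hunk 5: at line 3 remove [hday] add [vldf,rhshf] -> 14 lines: jkhd iejv puhkj vldf rhshf mycqp zgv rra dvs yiivp mcv lpgw vrue ntdoi
Final line count: 14

Answer: 14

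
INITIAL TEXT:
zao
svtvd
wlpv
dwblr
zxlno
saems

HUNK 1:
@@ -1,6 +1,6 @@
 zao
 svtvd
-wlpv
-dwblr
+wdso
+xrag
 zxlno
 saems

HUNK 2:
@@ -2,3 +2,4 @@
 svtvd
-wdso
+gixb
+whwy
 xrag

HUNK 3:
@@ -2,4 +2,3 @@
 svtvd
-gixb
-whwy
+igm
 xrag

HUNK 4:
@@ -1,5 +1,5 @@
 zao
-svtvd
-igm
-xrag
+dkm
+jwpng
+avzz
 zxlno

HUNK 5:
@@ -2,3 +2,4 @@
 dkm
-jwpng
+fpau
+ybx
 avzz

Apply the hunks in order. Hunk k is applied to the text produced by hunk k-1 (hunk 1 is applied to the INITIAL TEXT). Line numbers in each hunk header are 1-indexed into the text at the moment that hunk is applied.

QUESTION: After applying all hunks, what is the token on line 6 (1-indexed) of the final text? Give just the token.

Hunk 1: at line 1 remove [wlpv,dwblr] add [wdso,xrag] -> 6 lines: zao svtvd wdso xrag zxlno saems
Hunk 2: at line 2 remove [wdso] add [gixb,whwy] -> 7 lines: zao svtvd gixb whwy xrag zxlno saems
Hunk 3: at line 2 remove [gixb,whwy] add [igm] -> 6 lines: zao svtvd igm xrag zxlno saems
Hunk 4: at line 1 remove [svtvd,igm,xrag] add [dkm,jwpng,avzz] -> 6 lines: zao dkm jwpng avzz zxlno saems
Hunk 5: at line 2 remove [jwpng] add [fpau,ybx] -> 7 lines: zao dkm fpau ybx avzz zxlno saems
Final line 6: zxlno

Answer: zxlno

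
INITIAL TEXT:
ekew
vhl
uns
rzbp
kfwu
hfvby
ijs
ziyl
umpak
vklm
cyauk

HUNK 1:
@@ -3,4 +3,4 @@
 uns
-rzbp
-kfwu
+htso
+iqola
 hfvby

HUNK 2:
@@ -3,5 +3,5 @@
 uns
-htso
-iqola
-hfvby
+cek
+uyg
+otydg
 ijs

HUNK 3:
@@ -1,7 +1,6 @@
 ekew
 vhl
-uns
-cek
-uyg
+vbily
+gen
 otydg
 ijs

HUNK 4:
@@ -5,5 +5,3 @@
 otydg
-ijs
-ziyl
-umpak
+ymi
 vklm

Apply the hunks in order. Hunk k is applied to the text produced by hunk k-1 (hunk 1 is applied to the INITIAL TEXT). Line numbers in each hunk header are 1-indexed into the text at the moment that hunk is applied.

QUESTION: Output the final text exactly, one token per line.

Hunk 1: at line 3 remove [rzbp,kfwu] add [htso,iqola] -> 11 lines: ekew vhl uns htso iqola hfvby ijs ziyl umpak vklm cyauk
Hunk 2: at line 3 remove [htso,iqola,hfvby] add [cek,uyg,otydg] -> 11 lines: ekew vhl uns cek uyg otydg ijs ziyl umpak vklm cyauk
Hunk 3: at line 1 remove [uns,cek,uyg] add [vbily,gen] -> 10 lines: ekew vhl vbily gen otydg ijs ziyl umpak vklm cyauk
Hunk 4: at line 5 remove [ijs,ziyl,umpak] add [ymi] -> 8 lines: ekew vhl vbily gen otydg ymi vklm cyauk

Answer: ekew
vhl
vbily
gen
otydg
ymi
vklm
cyauk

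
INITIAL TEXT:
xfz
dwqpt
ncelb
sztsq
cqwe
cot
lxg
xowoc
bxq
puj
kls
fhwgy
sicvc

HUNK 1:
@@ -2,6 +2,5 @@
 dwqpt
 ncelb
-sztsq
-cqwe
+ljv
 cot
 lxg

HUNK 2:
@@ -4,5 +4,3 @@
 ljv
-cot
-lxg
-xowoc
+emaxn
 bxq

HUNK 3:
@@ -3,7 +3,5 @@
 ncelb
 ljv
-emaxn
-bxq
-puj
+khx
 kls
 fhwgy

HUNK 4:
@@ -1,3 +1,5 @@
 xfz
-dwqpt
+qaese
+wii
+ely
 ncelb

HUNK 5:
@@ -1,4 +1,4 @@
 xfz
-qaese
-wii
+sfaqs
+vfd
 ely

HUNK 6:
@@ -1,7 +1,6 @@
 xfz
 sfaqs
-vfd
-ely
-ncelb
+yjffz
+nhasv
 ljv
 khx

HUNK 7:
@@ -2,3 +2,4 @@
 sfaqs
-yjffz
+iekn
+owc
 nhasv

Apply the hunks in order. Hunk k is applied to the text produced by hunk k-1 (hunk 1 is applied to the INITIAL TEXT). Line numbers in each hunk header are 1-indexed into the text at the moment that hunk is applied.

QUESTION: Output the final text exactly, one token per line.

Answer: xfz
sfaqs
iekn
owc
nhasv
ljv
khx
kls
fhwgy
sicvc

Derivation:
Hunk 1: at line 2 remove [sztsq,cqwe] add [ljv] -> 12 lines: xfz dwqpt ncelb ljv cot lxg xowoc bxq puj kls fhwgy sicvc
Hunk 2: at line 4 remove [cot,lxg,xowoc] add [emaxn] -> 10 lines: xfz dwqpt ncelb ljv emaxn bxq puj kls fhwgy sicvc
Hunk 3: at line 3 remove [emaxn,bxq,puj] add [khx] -> 8 lines: xfz dwqpt ncelb ljv khx kls fhwgy sicvc
Hunk 4: at line 1 remove [dwqpt] add [qaese,wii,ely] -> 10 lines: xfz qaese wii ely ncelb ljv khx kls fhwgy sicvc
Hunk 5: at line 1 remove [qaese,wii] add [sfaqs,vfd] -> 10 lines: xfz sfaqs vfd ely ncelb ljv khx kls fhwgy sicvc
Hunk 6: at line 1 remove [vfd,ely,ncelb] add [yjffz,nhasv] -> 9 lines: xfz sfaqs yjffz nhasv ljv khx kls fhwgy sicvc
Hunk 7: at line 2 remove [yjffz] add [iekn,owc] -> 10 lines: xfz sfaqs iekn owc nhasv ljv khx kls fhwgy sicvc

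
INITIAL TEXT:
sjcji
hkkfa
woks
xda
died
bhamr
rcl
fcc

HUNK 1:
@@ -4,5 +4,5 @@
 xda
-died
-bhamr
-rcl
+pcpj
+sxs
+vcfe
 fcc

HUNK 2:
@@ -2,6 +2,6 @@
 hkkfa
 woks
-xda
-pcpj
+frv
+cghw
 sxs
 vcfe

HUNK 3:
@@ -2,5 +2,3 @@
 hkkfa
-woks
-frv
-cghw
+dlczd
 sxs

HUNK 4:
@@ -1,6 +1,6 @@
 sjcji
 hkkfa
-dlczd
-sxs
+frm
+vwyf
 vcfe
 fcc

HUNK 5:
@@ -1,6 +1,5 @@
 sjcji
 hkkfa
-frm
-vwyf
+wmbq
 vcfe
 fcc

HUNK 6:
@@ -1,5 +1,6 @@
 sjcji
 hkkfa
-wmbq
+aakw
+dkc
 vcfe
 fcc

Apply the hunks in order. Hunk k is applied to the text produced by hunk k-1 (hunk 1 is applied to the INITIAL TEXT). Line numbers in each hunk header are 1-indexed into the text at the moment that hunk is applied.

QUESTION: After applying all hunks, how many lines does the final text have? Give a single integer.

Answer: 6

Derivation:
Hunk 1: at line 4 remove [died,bhamr,rcl] add [pcpj,sxs,vcfe] -> 8 lines: sjcji hkkfa woks xda pcpj sxs vcfe fcc
Hunk 2: at line 2 remove [xda,pcpj] add [frv,cghw] -> 8 lines: sjcji hkkfa woks frv cghw sxs vcfe fcc
Hunk 3: at line 2 remove [woks,frv,cghw] add [dlczd] -> 6 lines: sjcji hkkfa dlczd sxs vcfe fcc
Hunk 4: at line 1 remove [dlczd,sxs] add [frm,vwyf] -> 6 lines: sjcji hkkfa frm vwyf vcfe fcc
Hunk 5: at line 1 remove [frm,vwyf] add [wmbq] -> 5 lines: sjcji hkkfa wmbq vcfe fcc
Hunk 6: at line 1 remove [wmbq] add [aakw,dkc] -> 6 lines: sjcji hkkfa aakw dkc vcfe fcc
Final line count: 6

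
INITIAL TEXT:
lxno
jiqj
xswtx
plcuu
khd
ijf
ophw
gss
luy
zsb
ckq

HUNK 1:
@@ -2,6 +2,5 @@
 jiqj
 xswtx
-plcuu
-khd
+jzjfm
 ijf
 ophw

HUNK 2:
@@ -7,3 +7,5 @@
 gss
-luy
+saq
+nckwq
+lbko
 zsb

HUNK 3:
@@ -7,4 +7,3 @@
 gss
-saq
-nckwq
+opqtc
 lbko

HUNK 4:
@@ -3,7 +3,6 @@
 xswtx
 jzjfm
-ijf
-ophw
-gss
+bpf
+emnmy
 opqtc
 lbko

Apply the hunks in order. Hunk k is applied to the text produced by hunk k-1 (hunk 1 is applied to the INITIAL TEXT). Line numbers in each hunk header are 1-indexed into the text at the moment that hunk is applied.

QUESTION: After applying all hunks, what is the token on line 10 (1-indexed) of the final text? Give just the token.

Hunk 1: at line 2 remove [plcuu,khd] add [jzjfm] -> 10 lines: lxno jiqj xswtx jzjfm ijf ophw gss luy zsb ckq
Hunk 2: at line 7 remove [luy] add [saq,nckwq,lbko] -> 12 lines: lxno jiqj xswtx jzjfm ijf ophw gss saq nckwq lbko zsb ckq
Hunk 3: at line 7 remove [saq,nckwq] add [opqtc] -> 11 lines: lxno jiqj xswtx jzjfm ijf ophw gss opqtc lbko zsb ckq
Hunk 4: at line 3 remove [ijf,ophw,gss] add [bpf,emnmy] -> 10 lines: lxno jiqj xswtx jzjfm bpf emnmy opqtc lbko zsb ckq
Final line 10: ckq

Answer: ckq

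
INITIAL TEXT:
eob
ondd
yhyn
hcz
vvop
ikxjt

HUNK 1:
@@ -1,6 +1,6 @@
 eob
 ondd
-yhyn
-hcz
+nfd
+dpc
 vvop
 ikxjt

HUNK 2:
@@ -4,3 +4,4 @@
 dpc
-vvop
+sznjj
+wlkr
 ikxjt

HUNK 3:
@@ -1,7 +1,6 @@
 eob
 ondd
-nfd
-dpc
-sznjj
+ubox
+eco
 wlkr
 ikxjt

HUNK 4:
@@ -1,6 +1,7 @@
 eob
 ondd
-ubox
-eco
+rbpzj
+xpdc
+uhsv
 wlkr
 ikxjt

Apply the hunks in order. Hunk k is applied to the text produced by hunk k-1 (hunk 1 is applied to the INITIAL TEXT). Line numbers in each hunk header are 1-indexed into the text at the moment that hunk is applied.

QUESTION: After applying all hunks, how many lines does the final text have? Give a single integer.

Hunk 1: at line 1 remove [yhyn,hcz] add [nfd,dpc] -> 6 lines: eob ondd nfd dpc vvop ikxjt
Hunk 2: at line 4 remove [vvop] add [sznjj,wlkr] -> 7 lines: eob ondd nfd dpc sznjj wlkr ikxjt
Hunk 3: at line 1 remove [nfd,dpc,sznjj] add [ubox,eco] -> 6 lines: eob ondd ubox eco wlkr ikxjt
Hunk 4: at line 1 remove [ubox,eco] add [rbpzj,xpdc,uhsv] -> 7 lines: eob ondd rbpzj xpdc uhsv wlkr ikxjt
Final line count: 7

Answer: 7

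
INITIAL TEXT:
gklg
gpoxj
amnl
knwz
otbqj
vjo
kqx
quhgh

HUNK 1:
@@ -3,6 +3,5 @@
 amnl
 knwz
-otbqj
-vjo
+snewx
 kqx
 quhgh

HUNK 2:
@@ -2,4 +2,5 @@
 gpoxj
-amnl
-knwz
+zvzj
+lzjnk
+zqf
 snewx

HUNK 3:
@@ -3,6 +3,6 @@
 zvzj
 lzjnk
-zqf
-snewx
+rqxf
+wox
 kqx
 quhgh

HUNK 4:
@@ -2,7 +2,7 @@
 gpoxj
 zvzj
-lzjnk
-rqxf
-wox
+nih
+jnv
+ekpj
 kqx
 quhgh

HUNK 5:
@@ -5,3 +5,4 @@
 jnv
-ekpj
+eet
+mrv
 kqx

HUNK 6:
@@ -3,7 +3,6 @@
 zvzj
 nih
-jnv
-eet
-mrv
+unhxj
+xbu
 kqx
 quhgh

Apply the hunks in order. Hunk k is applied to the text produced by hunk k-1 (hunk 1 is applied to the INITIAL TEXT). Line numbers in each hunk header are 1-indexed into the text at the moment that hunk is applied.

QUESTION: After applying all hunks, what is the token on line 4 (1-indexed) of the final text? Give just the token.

Hunk 1: at line 3 remove [otbqj,vjo] add [snewx] -> 7 lines: gklg gpoxj amnl knwz snewx kqx quhgh
Hunk 2: at line 2 remove [amnl,knwz] add [zvzj,lzjnk,zqf] -> 8 lines: gklg gpoxj zvzj lzjnk zqf snewx kqx quhgh
Hunk 3: at line 3 remove [zqf,snewx] add [rqxf,wox] -> 8 lines: gklg gpoxj zvzj lzjnk rqxf wox kqx quhgh
Hunk 4: at line 2 remove [lzjnk,rqxf,wox] add [nih,jnv,ekpj] -> 8 lines: gklg gpoxj zvzj nih jnv ekpj kqx quhgh
Hunk 5: at line 5 remove [ekpj] add [eet,mrv] -> 9 lines: gklg gpoxj zvzj nih jnv eet mrv kqx quhgh
Hunk 6: at line 3 remove [jnv,eet,mrv] add [unhxj,xbu] -> 8 lines: gklg gpoxj zvzj nih unhxj xbu kqx quhgh
Final line 4: nih

Answer: nih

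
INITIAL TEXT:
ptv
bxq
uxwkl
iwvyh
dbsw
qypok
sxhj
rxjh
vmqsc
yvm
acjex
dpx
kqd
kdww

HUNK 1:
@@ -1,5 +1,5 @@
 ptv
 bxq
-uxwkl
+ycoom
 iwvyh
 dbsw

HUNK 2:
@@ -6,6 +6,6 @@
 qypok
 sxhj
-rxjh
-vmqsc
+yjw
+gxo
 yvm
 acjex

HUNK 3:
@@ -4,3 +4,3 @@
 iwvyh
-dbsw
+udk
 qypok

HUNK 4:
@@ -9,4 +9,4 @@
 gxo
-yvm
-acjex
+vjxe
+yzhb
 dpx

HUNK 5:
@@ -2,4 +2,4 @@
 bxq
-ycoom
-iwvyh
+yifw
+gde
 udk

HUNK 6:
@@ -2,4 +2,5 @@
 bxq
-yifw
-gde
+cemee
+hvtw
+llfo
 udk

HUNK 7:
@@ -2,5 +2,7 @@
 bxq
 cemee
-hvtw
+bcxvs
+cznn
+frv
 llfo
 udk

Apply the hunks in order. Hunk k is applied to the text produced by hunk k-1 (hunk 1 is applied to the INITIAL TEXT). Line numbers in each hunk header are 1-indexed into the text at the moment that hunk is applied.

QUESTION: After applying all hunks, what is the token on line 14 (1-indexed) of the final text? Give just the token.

Answer: yzhb

Derivation:
Hunk 1: at line 1 remove [uxwkl] add [ycoom] -> 14 lines: ptv bxq ycoom iwvyh dbsw qypok sxhj rxjh vmqsc yvm acjex dpx kqd kdww
Hunk 2: at line 6 remove [rxjh,vmqsc] add [yjw,gxo] -> 14 lines: ptv bxq ycoom iwvyh dbsw qypok sxhj yjw gxo yvm acjex dpx kqd kdww
Hunk 3: at line 4 remove [dbsw] add [udk] -> 14 lines: ptv bxq ycoom iwvyh udk qypok sxhj yjw gxo yvm acjex dpx kqd kdww
Hunk 4: at line 9 remove [yvm,acjex] add [vjxe,yzhb] -> 14 lines: ptv bxq ycoom iwvyh udk qypok sxhj yjw gxo vjxe yzhb dpx kqd kdww
Hunk 5: at line 2 remove [ycoom,iwvyh] add [yifw,gde] -> 14 lines: ptv bxq yifw gde udk qypok sxhj yjw gxo vjxe yzhb dpx kqd kdww
Hunk 6: at line 2 remove [yifw,gde] add [cemee,hvtw,llfo] -> 15 lines: ptv bxq cemee hvtw llfo udk qypok sxhj yjw gxo vjxe yzhb dpx kqd kdww
Hunk 7: at line 2 remove [hvtw] add [bcxvs,cznn,frv] -> 17 lines: ptv bxq cemee bcxvs cznn frv llfo udk qypok sxhj yjw gxo vjxe yzhb dpx kqd kdww
Final line 14: yzhb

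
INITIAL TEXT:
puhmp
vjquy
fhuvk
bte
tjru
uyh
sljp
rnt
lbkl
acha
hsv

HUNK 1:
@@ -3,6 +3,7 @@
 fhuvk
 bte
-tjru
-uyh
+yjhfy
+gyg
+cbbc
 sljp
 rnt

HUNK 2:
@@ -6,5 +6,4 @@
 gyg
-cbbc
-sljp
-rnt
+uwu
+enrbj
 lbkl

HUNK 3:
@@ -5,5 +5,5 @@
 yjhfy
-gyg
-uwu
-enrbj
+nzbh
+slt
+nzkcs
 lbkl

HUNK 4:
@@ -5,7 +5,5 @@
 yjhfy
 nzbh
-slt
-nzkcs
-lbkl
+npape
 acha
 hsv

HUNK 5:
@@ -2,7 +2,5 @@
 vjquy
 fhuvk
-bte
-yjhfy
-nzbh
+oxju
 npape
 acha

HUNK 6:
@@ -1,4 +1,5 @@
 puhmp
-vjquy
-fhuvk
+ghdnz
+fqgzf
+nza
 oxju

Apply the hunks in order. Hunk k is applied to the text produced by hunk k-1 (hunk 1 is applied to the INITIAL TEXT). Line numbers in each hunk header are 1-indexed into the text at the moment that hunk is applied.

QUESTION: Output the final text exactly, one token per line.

Answer: puhmp
ghdnz
fqgzf
nza
oxju
npape
acha
hsv

Derivation:
Hunk 1: at line 3 remove [tjru,uyh] add [yjhfy,gyg,cbbc] -> 12 lines: puhmp vjquy fhuvk bte yjhfy gyg cbbc sljp rnt lbkl acha hsv
Hunk 2: at line 6 remove [cbbc,sljp,rnt] add [uwu,enrbj] -> 11 lines: puhmp vjquy fhuvk bte yjhfy gyg uwu enrbj lbkl acha hsv
Hunk 3: at line 5 remove [gyg,uwu,enrbj] add [nzbh,slt,nzkcs] -> 11 lines: puhmp vjquy fhuvk bte yjhfy nzbh slt nzkcs lbkl acha hsv
Hunk 4: at line 5 remove [slt,nzkcs,lbkl] add [npape] -> 9 lines: puhmp vjquy fhuvk bte yjhfy nzbh npape acha hsv
Hunk 5: at line 2 remove [bte,yjhfy,nzbh] add [oxju] -> 7 lines: puhmp vjquy fhuvk oxju npape acha hsv
Hunk 6: at line 1 remove [vjquy,fhuvk] add [ghdnz,fqgzf,nza] -> 8 lines: puhmp ghdnz fqgzf nza oxju npape acha hsv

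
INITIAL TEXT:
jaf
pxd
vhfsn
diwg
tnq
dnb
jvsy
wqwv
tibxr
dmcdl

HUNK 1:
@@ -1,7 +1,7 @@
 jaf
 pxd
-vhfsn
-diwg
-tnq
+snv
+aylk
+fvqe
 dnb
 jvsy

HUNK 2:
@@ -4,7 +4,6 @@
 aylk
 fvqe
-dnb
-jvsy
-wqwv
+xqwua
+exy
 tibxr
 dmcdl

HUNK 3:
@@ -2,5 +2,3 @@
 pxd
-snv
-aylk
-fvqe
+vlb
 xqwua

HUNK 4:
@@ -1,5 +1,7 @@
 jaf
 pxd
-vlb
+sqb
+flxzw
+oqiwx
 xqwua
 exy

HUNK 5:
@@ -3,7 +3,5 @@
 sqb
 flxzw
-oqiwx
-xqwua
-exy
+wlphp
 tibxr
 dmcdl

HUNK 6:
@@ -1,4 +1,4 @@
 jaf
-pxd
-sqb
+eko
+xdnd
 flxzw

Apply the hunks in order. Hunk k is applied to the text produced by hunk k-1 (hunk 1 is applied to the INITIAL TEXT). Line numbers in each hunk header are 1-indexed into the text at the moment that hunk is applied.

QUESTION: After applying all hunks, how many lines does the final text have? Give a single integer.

Hunk 1: at line 1 remove [vhfsn,diwg,tnq] add [snv,aylk,fvqe] -> 10 lines: jaf pxd snv aylk fvqe dnb jvsy wqwv tibxr dmcdl
Hunk 2: at line 4 remove [dnb,jvsy,wqwv] add [xqwua,exy] -> 9 lines: jaf pxd snv aylk fvqe xqwua exy tibxr dmcdl
Hunk 3: at line 2 remove [snv,aylk,fvqe] add [vlb] -> 7 lines: jaf pxd vlb xqwua exy tibxr dmcdl
Hunk 4: at line 1 remove [vlb] add [sqb,flxzw,oqiwx] -> 9 lines: jaf pxd sqb flxzw oqiwx xqwua exy tibxr dmcdl
Hunk 5: at line 3 remove [oqiwx,xqwua,exy] add [wlphp] -> 7 lines: jaf pxd sqb flxzw wlphp tibxr dmcdl
Hunk 6: at line 1 remove [pxd,sqb] add [eko,xdnd] -> 7 lines: jaf eko xdnd flxzw wlphp tibxr dmcdl
Final line count: 7

Answer: 7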